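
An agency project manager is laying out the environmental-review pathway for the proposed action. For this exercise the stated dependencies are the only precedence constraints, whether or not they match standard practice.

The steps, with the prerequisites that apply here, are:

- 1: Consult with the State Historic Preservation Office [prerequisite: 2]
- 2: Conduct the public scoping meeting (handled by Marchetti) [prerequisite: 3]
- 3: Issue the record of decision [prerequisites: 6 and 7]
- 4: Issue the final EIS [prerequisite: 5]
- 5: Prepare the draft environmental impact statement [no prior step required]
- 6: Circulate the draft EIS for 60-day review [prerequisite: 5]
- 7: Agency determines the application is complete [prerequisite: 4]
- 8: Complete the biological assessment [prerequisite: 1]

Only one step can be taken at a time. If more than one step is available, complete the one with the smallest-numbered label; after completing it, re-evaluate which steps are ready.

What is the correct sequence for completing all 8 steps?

5 is the only step with nothing outstanding, so it goes first.
Now 4 and 6 have their prerequisites met. 4 has the earlier label, so 4 next.
Ready: 6 and 7. 6 has the earlier label → 6.
7 is the only step now ready → 7.
3 needed 6 and 7, now all done → 3.
2 needed 3, now all done → 2.
1 needed 2, now all done → 1.
8 needed 1, now all done → 8.

5, 4, 6, 7, 3, 2, 1, 8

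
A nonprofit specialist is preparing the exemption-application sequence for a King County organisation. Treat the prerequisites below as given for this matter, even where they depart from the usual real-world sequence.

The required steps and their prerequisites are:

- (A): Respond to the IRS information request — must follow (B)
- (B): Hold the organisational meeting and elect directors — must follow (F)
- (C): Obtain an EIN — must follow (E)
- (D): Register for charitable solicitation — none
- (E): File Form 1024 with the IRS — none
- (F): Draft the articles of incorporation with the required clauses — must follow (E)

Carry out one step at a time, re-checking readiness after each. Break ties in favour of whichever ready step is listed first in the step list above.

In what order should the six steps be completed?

Nothing is required for (D) and (E). (D) is listed earlier → (D) first.
That leaves (E) as the only ready step → (E).
Now (C) and (F) have their prerequisites met. (C) is listed earlier, so (C) next.
That leaves (F) as the only ready step → (F).
(B) needed (F), now all done → (B).
Next only (A) has its prerequisites met → (A).

(D), (E), (C), (F), (B), (A)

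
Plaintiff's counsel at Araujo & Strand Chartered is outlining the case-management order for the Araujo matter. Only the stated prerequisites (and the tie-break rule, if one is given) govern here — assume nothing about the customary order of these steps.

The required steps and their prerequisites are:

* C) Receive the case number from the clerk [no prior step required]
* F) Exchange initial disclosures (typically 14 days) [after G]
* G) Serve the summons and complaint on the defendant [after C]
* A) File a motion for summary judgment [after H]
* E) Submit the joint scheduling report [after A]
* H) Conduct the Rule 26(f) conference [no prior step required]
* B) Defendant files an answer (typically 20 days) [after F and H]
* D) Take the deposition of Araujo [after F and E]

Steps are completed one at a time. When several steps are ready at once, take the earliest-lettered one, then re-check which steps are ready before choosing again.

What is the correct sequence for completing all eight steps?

C, G, F, H, A, B, E, D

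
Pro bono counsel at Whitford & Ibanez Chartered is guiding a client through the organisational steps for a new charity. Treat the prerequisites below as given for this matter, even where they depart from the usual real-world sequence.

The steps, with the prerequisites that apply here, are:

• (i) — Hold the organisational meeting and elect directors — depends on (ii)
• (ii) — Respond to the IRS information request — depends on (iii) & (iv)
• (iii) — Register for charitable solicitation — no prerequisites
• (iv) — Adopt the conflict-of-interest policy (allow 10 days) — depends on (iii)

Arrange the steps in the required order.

(iii) (iv) (ii) (i)

Only (iii) has no prerequisites, so it is first.
Next only (iv) has its prerequisites met → (iv).
(ii) is the only step now ready → (ii).
(i) needed (ii), now all done → (i).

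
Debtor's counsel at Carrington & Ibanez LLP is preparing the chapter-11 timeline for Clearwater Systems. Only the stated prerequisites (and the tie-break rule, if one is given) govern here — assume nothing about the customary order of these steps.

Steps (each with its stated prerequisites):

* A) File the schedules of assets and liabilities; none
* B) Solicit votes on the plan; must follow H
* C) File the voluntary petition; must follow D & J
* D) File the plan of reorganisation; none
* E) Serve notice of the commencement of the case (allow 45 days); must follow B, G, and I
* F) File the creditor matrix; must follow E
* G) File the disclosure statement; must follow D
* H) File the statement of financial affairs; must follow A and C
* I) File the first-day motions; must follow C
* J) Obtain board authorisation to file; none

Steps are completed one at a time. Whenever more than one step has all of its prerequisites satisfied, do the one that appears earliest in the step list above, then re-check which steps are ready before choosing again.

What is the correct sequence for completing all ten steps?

Nothing is required for A, D and J. A is listed earlier → A first.
D and J are both available; D is listed earlier → D.
G now also ready, so the ready set is {G, J}; G is listed earlier → G.
Next only J has its prerequisites met → J.
C needed D and J, now all done → C.
Ready: H and I. H is listed earlier → H.
Now B and I have their prerequisites met. B is listed earlier, so B next.
I needed C, now all done → I.
E needed B, G and I, now all done → E.
F needed E, now all done → F.

A, D, G, J, C, H, B, I, E, F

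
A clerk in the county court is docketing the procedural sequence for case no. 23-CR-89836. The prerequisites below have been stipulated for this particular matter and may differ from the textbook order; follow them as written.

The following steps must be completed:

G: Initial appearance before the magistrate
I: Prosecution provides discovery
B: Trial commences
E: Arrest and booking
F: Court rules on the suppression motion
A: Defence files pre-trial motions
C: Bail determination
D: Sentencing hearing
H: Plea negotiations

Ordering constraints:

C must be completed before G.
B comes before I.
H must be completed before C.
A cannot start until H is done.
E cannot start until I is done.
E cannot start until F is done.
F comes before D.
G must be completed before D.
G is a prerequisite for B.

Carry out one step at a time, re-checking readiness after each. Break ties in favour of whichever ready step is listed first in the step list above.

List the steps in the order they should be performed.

F, H, A, C, G, B, I, E, D

Nothing is required for F and H. F is listed earlier → F first.
Next only H has its prerequisites met → H.
Now A and C have their prerequisites met. A is listed earlier, so A next.
C is the only step now ready → C.
That leaves G as the only ready step → G.
Now B and D have their prerequisites met. B is listed earlier, so B next.
I now also ready, so the ready set is {I, D}; I is listed earlier → I.
E now also ready, so the ready set is {E, D}; E is listed earlier → E.
D needed G and F, now all done → D.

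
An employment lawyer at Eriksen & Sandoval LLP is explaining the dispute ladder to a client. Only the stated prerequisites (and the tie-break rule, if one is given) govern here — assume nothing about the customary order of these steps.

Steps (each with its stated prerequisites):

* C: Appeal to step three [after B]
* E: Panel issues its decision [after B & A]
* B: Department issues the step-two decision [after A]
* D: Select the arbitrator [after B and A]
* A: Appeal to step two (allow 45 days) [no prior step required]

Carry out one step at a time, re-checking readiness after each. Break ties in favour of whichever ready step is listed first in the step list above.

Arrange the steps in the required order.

Only A has no prerequisites, so it is first.
B needed A, now all done → B.
C, E and D are all available; C is listed earlier → C.
Ready: E and D. E is listed earlier → E.
That leaves D as the only ready step → D.

A, B, C, E, D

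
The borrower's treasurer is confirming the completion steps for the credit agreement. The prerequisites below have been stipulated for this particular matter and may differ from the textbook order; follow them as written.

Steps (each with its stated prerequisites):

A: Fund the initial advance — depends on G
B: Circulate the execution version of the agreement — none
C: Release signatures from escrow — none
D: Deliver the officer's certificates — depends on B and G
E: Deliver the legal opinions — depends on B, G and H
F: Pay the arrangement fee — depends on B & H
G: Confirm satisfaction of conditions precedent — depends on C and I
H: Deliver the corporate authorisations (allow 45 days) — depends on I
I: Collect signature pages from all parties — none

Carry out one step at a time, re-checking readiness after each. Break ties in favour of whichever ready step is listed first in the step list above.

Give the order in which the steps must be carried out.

Nothing is required for B, C and I. B is listed earlier → B first.
Now C and I have their prerequisites met. C is listed earlier, so C next.
Next only I has its prerequisites met → I.
G and H are both available; G is listed earlier → G.
A and D now also ready, so the ready set is {A, D, H}; A is listed earlier → A.
Ready: D and H. D is listed earlier → D.
H needed I, now all done → H.
Now E and F have their prerequisites met. E is listed earlier, so E next.
F needed B and H, now all done → F.

B, C, I, G, A, D, H, E, F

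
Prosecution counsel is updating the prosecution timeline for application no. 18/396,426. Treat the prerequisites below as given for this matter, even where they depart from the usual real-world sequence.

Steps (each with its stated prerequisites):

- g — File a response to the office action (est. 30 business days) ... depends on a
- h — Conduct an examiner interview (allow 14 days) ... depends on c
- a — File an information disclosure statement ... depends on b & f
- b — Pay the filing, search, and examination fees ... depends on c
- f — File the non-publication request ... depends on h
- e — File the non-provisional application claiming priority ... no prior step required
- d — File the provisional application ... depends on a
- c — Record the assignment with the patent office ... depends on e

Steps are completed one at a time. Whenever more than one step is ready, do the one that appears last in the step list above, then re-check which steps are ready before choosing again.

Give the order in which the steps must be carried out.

e has no prerequisites → e first.
Next only c has its prerequisites met → c.
b and h are both available; b is listed later → b.
h needed c, now all done → h.
f needed h, now all done → f.
a needed f and b, now all done → a.
Ready: d and g. d is listed later → d.
g needed a, now all done → g.

e c b h f a d g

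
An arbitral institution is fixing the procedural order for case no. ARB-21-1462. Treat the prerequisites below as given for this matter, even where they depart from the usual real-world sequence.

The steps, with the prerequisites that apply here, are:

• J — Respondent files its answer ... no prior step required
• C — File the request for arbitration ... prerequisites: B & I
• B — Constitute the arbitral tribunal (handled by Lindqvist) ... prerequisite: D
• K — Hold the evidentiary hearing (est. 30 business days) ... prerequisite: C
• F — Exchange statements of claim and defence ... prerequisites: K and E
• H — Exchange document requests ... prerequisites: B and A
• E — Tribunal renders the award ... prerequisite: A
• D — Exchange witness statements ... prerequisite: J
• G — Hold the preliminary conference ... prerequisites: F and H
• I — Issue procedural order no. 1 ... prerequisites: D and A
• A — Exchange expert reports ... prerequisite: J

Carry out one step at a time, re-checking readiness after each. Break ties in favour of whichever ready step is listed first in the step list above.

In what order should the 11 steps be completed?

J, D, B, A, H, E, I, C, K, F, G

J is the only step with nothing outstanding, so it goes first.
Now D and A have their prerequisites met. D is listed earlier, so D next.
B and A are both available; B is listed earlier → B.
That leaves A as the only ready step → A.
Now H, E and I have their prerequisites met. H is listed earlier, so H next.
Now E and I have their prerequisites met. E is listed earlier, so E next.
I is the only step now ready → I.
C is the only step now ready → C.
That leaves K as the only ready step → K.
Next only F has its prerequisites met → F.
G needed F and H, now all done → G.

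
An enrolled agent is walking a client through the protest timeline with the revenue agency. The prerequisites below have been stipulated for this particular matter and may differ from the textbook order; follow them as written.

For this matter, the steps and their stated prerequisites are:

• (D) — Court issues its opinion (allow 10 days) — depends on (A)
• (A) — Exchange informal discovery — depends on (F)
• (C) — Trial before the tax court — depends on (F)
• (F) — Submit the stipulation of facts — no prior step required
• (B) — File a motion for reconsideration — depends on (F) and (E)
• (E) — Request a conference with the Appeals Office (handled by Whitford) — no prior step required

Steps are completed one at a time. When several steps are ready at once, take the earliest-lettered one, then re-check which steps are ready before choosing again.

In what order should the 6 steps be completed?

Nothing is required for (E) and (F). (E) has the earlier label → (E) first.
(F) is the only step now ready → (F).
Now (A), (B) and (C) have their prerequisites met. (A) has the earlier label, so (A) next.
Ready: (B), (C) and (D). (B) has the earlier label → (B).
Ready: (C) and (D). (C) has the earlier label → (C).
Next only (D) has its prerequisites met → (D).

(E), (F), (A), (B), (C), (D)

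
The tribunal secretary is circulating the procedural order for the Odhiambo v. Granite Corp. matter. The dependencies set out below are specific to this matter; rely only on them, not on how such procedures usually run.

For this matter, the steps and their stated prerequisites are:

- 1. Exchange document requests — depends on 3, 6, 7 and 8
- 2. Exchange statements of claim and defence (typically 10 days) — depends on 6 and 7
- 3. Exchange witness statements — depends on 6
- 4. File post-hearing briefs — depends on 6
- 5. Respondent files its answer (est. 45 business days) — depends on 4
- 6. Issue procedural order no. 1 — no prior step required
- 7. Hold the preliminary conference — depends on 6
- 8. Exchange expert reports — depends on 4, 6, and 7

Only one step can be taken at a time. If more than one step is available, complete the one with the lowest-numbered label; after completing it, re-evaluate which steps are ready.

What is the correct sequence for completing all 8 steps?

6, 3, 4, 5, 7, 2, 8, 1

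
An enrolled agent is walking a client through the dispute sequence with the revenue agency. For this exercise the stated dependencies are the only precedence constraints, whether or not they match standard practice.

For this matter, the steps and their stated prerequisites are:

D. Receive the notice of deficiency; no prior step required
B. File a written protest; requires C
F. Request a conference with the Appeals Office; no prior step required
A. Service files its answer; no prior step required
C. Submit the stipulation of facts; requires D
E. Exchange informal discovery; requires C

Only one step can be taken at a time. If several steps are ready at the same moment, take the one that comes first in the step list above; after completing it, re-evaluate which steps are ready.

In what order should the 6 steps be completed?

D F A C B E

Nothing is required for D, F and A. D is listed earlier → D first.
C now also ready, so the ready set is {F, A, C}; F is listed earlier → F.
Ready: A and C. A is listed earlier → A.
C needed D, now all done → C.
Ready: B and E. B is listed earlier → B.
That leaves E as the only ready step → E.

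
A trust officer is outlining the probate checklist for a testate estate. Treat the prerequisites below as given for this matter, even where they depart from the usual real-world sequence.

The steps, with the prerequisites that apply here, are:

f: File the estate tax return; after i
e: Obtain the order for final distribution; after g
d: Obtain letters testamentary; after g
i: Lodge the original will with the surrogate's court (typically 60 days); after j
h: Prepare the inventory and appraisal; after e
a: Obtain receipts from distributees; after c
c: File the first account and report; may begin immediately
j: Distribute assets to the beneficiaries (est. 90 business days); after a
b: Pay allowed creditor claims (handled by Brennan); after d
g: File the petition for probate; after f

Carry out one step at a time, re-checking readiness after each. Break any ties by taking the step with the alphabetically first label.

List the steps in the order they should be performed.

c has no prerequisites → c first.
Next only a has its prerequisites met → a.
j needed a, now all done → j.
Next only i has its prerequisites met → i.
Next only f has its prerequisites met → f.
g needed f, now all done → g.
d and e are both available; d has the earlier label → d.
b now also ready, so the ready set is {b, e}; b has the earlier label → b.
e is the only step now ready → e.
That leaves h as the only ready step → h.

c, a, j, i, f, g, d, b, e, h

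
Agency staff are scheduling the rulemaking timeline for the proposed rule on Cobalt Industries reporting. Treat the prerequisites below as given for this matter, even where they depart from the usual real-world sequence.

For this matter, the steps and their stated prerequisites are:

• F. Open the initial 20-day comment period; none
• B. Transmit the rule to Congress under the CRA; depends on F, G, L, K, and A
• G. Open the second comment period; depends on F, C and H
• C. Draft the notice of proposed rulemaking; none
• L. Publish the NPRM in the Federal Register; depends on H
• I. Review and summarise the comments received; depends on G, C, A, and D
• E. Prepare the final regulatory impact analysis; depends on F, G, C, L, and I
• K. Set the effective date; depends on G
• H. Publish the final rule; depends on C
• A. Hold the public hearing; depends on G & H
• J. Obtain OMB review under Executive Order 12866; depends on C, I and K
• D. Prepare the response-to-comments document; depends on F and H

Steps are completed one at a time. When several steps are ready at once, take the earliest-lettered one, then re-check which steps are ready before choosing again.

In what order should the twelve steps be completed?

C, F, H, D, G, A, I, K, J, L, B, E

Nothing is required for C and F. C has the earlier label → C first.
F and H are both available; F has the earlier label → F.
That leaves H as the only ready step → H.
Now D, G and L have their prerequisites met. D has the earlier label, so D next.
G and L are both available; G has the earlier label → G.
Ready: A, K and L. A has the earlier label → A.
Ready: I, K and L. I has the earlier label → I.
Ready: K and L. K has the earlier label → K.
J and L are both available; J has the earlier label → J.
L is the only step now ready → L.
Now B and E have their prerequisites met. B has the earlier label, so B next.
E needed C, F, G, I and L, now all done → E.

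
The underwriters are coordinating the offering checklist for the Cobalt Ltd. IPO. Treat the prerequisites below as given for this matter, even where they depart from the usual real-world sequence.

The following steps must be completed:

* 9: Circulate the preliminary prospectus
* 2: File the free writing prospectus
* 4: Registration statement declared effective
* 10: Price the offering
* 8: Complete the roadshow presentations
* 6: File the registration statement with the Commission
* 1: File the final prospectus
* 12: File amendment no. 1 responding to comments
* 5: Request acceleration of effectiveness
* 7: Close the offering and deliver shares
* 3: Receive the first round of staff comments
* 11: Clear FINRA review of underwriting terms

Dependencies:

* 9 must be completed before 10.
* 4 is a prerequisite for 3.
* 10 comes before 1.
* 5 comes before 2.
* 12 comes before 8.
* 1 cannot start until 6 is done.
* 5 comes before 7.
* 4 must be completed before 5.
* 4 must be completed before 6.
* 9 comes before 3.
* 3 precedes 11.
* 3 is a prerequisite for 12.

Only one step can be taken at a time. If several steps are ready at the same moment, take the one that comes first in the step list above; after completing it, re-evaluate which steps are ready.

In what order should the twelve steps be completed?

Nothing is required for 9 and 4. 9 is listed earlier → 9 first.
10 now also ready, so the ready set is {4, 10}; 4 is listed earlier → 4.
6, 5 and 3 now also ready, so the ready set is {10, 6, 5, 3}; 10 is listed earlier → 10.
6, 5 and 3 are all available; 6 is listed earlier → 6.
Ready: 1, 5 and 3. 1 is listed earlier → 1.
Now 5 and 3 have their prerequisites met. 5 is listed earlier, so 5 next.
2 and 7 now also ready, so the ready set is {2, 7, 3}; 2 is listed earlier → 2.
7 and 3 are both available; 7 is listed earlier → 7.
Next only 3 has its prerequisites met → 3.
12 and 11 are both available; 12 is listed earlier → 12.
8 now also ready, so the ready set is {8, 11}; 8 is listed earlier → 8.
11 is the only step now ready → 11.

9 4 10 6 1 5 2 7 3 12 8 11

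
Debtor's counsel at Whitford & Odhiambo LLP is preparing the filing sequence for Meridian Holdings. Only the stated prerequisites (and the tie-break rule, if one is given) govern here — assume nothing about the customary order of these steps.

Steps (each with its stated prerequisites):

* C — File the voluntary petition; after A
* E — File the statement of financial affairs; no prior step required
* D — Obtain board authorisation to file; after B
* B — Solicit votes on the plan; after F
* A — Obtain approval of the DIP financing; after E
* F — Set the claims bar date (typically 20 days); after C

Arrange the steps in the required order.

E is the only step with nothing outstanding, so it goes first.
A needed E, now all done → A.
C needed A, now all done → C.
F is the only step now ready → F.
B needed F, now all done → B.
D needed B, now all done → D.

E A C F B D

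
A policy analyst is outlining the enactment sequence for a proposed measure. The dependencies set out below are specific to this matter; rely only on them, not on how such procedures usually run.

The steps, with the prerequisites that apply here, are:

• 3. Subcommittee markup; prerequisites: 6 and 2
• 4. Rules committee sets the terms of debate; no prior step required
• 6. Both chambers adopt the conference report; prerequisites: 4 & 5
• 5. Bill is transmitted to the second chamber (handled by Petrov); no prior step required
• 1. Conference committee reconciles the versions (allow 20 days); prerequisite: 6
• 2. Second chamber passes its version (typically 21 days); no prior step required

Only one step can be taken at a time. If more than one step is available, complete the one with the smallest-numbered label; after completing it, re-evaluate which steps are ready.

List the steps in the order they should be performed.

2 4 5 6 1 3

Nothing is required for 2, 4 and 5. 2 has the earlier label → 2 first.
Now 4 and 5 have their prerequisites met. 4 has the earlier label, so 4 next.
Next only 5 has its prerequisites met → 5.
That leaves 6 as the only ready step → 6.
1 and 3 are both available; 1 has the earlier label → 1.
3 needed 2 and 6, now all done → 3.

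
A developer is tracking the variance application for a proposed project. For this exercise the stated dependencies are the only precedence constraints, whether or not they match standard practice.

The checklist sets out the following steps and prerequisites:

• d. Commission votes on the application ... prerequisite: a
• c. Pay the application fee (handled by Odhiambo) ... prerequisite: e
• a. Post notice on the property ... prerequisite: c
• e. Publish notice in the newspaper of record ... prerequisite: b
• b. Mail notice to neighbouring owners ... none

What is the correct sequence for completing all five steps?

b is the only step with nothing outstanding, so it goes first.
Next only e has its prerequisites met → e.
Next only c has its prerequisites met → c.
Next only a has its prerequisites met → a.
d needed a, now all done → d.

b, e, c, a, d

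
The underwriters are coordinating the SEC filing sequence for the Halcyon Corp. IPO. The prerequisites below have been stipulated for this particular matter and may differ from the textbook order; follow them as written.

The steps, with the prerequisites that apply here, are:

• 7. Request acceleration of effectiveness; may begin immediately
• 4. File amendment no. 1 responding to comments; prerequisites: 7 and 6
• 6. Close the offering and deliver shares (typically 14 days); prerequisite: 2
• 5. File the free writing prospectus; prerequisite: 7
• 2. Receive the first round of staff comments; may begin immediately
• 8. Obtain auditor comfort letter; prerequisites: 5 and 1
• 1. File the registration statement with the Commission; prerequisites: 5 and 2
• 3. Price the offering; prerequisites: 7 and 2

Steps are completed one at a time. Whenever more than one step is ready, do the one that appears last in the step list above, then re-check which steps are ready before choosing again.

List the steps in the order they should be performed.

2 6 7 3 5 1 8 4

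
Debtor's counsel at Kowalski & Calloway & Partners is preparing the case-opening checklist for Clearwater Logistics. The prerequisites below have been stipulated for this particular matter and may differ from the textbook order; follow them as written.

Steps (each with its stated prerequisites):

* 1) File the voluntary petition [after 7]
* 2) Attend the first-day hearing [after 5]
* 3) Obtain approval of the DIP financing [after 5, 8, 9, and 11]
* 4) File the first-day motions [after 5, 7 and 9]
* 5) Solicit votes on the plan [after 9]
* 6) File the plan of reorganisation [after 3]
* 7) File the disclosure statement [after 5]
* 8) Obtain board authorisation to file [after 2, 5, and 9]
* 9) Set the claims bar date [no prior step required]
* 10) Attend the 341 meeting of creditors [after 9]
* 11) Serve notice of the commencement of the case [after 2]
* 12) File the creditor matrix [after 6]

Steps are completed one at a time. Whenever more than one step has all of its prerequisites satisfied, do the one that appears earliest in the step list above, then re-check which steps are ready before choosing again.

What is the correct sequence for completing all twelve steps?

9, 5, 2, 7, 1, 4, 8, 10, 11, 3, 6, 12

Only 9 has no prerequisites, so it is first.
5 and 10 are both available; 5 is listed earlier → 5.
Now 2, 7 and 10 have their prerequisites met. 2 is listed earlier, so 2 next.
Now 7, 8, 10 and 11 have their prerequisites met. 7 is listed earlier, so 7 next.
1, 4, 8, 10 and 11 are all available; 1 is listed earlier → 1.
Ready: 4, 8, 10 and 11. 4 is listed earlier → 4.
8, 10 and 11 are all available; 8 is listed earlier → 8.
Ready: 10 and 11. 10 is listed earlier → 10.
11 needed 2, now all done → 11.
Next only 3 has its prerequisites met → 3.
Next only 6 has its prerequisites met → 6.
12 is the only step now ready → 12.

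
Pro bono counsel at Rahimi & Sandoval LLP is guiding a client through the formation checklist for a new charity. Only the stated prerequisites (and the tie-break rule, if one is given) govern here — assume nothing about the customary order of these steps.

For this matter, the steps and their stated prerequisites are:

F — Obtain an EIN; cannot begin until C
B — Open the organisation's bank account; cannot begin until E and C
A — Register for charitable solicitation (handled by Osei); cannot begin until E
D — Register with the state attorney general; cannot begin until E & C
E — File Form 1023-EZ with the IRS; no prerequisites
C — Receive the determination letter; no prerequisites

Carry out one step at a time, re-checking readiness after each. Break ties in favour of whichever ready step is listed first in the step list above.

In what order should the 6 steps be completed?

E, A, C, F, B, D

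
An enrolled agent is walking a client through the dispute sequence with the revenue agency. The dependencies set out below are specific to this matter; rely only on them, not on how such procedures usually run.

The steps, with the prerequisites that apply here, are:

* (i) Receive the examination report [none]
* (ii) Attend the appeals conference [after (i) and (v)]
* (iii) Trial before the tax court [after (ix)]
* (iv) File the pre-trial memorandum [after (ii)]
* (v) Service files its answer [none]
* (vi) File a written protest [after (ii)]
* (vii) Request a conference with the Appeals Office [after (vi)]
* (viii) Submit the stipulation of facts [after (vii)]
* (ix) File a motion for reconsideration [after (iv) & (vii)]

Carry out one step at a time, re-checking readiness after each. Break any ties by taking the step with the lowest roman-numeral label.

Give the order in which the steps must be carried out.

(i) (v) (ii) (iv) (vi) (vii) (viii) (ix) (iii)

(i) and (v) have no prerequisites; (i) has the earlier label, so (i) is first.
(v) is the only step now ready → (v).
That leaves (ii) as the only ready step → (ii).
Now (iv) and (vi) have their prerequisites met. (iv) has the earlier label, so (iv) next.
(vi) needed (ii), now all done → (vi).
That leaves (vii) as the only ready step → (vii).
Now (viii) and (ix) have their prerequisites met. (viii) has the earlier label, so (viii) next.
(ix) needed (iv) and (vii), now all done → (ix).
That leaves (iii) as the only ready step → (iii).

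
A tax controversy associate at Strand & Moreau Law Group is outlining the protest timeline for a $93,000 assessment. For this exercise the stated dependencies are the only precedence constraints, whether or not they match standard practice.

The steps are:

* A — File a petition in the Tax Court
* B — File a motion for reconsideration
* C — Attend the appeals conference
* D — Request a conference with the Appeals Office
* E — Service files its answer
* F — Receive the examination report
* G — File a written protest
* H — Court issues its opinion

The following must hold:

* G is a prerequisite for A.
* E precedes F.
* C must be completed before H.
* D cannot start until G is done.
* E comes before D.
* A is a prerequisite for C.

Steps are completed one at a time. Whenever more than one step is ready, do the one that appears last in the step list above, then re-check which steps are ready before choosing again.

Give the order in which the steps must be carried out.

G, E, F, D, B, A, C, H

G, E and B have no prerequisites; G is listed later, so G is first.
A now also ready, so the ready set is {E, B, A}; E is listed later → E.
Now F, D, B and A have their prerequisites met. F is listed later, so F next.
Now D, B and A have their prerequisites met. D is listed later, so D next.
Now B and A have their prerequisites met. B is listed later, so B next.
That leaves A as the only ready step → A.
That leaves C as the only ready step → C.
Next only H has its prerequisites met → H.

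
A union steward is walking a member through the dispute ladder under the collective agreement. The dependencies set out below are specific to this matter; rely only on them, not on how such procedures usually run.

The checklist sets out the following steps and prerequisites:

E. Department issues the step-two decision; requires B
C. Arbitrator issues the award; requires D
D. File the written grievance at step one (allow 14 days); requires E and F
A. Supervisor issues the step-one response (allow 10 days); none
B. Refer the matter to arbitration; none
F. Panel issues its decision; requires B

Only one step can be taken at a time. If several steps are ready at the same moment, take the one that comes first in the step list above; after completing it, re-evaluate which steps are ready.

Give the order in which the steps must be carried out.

A B E F D C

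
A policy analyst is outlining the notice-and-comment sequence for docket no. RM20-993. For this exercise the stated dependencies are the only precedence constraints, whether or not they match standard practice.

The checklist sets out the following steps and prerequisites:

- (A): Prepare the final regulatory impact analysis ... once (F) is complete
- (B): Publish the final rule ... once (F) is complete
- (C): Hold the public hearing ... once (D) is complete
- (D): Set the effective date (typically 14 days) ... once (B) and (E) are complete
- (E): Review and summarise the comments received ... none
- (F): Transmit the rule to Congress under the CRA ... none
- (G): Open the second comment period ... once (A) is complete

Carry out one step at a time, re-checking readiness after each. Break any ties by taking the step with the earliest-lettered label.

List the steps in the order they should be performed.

(E) (F) (A) (B) (D) (C) (G)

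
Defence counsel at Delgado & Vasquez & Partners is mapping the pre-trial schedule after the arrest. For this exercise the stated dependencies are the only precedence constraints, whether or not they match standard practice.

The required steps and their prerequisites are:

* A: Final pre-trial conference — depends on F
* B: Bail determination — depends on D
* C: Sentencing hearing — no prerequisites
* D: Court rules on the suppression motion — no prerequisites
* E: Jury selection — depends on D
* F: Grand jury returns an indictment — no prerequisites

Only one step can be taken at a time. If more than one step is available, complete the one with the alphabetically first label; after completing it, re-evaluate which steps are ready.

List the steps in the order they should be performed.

C, D, B, E, F, A

Nothing is required for C, D and F. C has the earlier label → C first.
Now D and F have their prerequisites met. D has the earlier label, so D next.
B, E and F are all available; B has the earlier label → B.
Ready: E and F. E has the earlier label → E.
That leaves F as the only ready step → F.
A needed F, now all done → A.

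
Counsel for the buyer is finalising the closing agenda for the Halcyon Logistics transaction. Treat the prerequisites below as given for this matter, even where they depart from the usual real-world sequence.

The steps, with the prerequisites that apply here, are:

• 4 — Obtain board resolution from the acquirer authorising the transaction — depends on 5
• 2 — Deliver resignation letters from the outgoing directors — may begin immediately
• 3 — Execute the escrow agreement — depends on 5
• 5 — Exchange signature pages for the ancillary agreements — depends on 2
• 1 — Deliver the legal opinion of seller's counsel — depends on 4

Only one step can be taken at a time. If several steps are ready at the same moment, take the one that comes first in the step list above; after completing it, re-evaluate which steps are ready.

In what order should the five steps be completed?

2 has no prerequisites → 2 first.
Next only 5 has its prerequisites met → 5.
Now 4 and 3 have their prerequisites met. 4 is listed earlier, so 4 next.
3 and 1 are both available; 3 is listed earlier → 3.
1 is the only step now ready → 1.

2 → 5 → 4 → 3 → 1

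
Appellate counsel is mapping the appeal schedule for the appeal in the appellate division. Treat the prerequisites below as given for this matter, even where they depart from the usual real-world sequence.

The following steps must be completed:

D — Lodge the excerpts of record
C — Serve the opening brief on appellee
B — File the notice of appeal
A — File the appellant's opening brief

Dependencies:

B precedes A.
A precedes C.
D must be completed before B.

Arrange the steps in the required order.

Only D has no prerequisites, so it is first.
B needed D, now all done → B.
Next only A has its prerequisites met → A.
C needed A, now all done → C.

D, B, A, C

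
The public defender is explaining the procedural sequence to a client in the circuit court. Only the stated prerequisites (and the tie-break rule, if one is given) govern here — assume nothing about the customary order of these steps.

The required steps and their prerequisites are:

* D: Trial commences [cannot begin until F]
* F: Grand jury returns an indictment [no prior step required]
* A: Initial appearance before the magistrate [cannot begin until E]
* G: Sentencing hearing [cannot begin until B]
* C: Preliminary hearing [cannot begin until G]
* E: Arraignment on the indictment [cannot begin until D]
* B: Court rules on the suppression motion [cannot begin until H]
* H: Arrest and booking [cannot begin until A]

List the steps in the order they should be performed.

F → D → E → A → H → B → G → C

F is the only step with nothing outstanding, so it goes first.
That leaves D as the only ready step → D.
E needed D, now all done → E.
A needed E, now all done → A.
H needed A, now all done → H.
B needed H, now all done → B.
G needed B, now all done → G.
C needed G, now all done → C.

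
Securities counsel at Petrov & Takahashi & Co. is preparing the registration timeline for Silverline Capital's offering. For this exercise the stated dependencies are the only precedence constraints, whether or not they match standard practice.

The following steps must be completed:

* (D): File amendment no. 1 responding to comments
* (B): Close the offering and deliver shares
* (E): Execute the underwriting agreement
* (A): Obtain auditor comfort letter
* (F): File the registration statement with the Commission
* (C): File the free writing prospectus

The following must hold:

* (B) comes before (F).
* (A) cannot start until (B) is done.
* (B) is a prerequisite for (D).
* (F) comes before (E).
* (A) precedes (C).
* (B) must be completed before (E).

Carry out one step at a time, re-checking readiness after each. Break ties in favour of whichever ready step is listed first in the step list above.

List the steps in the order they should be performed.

(B) has no prerequisites → (B) first.
Now (D), (A) and (F) have their prerequisites met. (D) is listed earlier, so (D) next.
Now (A) and (F) have their prerequisites met. (A) is listed earlier, so (A) next.
(F) and (C) are both available; (F) is listed earlier → (F).
Ready: (E) and (C). (E) is listed earlier → (E).
That leaves (C) as the only ready step → (C).

(B) (D) (A) (F) (E) (C)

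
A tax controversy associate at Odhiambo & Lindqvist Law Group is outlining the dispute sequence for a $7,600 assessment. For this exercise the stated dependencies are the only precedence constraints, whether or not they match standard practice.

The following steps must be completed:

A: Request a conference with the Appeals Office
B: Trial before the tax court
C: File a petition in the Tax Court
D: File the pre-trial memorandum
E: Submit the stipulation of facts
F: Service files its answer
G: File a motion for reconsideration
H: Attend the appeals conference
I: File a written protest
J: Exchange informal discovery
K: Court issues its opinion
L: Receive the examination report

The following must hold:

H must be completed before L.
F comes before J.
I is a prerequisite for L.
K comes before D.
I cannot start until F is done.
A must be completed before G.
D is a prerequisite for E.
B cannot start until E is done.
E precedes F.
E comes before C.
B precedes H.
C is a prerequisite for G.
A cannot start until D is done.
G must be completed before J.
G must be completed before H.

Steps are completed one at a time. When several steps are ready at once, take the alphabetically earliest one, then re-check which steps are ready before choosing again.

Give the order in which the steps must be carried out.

K, D, A, E, B, C, F, G, H, I, J, L

K has no prerequisites → K first.
D is the only step now ready → D.
Ready: A and E. A has the earlier label → A.
E needed D, now all done → E.
B, C and F are all available; B has the earlier label → B.
C and F are both available; C has the earlier label → C.
Ready: F and G. F has the earlier label → F.
G and I are both available; G has the earlier label → G.
H, I and J are all available; H has the earlier label → H.
I and J are both available; I has the earlier label → I.
L now also ready, so the ready set is {J, L}; J has the earlier label → J.
That leaves L as the only ready step → L.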